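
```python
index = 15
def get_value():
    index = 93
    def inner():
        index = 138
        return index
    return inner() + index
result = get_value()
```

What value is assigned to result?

Step 1: get_value() has local index = 93. inner() has local index = 138.
Step 2: inner() returns its local index = 138.
Step 3: get_value() returns 138 + its own index (93) = 231

The answer is 231.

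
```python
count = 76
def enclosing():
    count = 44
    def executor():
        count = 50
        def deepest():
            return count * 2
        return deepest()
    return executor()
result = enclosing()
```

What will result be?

Step 1: deepest() looks up count through LEGB: not local, finds count = 50 in enclosing executor().
Step 2: Returns 50 * 2 = 100.
Step 3: result = 100

The answer is 100.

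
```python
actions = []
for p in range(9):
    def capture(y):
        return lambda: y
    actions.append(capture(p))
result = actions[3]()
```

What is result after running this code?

Step 1: capture(p) creates a new scope capturing y = p at call time.
Step 2: actions[3] = capture(3), so its lambda captures y = 3.
Step 3: result = 3 (closure factory fixes late binding)

The answer is 3.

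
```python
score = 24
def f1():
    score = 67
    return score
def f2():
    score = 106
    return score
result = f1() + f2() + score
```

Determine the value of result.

Step 1: Each function shadows global score with its own local.
Step 2: f1() returns 67, f2() returns 106.
Step 3: Global score = 24 is unchanged. result = 67 + 106 + 24 = 197

The answer is 197.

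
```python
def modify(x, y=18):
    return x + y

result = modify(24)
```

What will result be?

Step 1: modify(24) uses default y = 18.
Step 2: Returns 24 + 18 = 42.
Step 3: result = 42

The answer is 42.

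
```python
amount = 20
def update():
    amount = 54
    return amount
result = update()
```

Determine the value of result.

Step 1: Global amount = 20.
Step 2: update() creates local amount = 54, shadowing the global.
Step 3: Returns local amount = 54. result = 54

The answer is 54.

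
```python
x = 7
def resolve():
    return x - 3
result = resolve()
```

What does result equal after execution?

Step 1: x = 7 is defined globally.
Step 2: resolve() looks up x from global scope = 7, then computes 7 - 3 = 4.
Step 3: result = 4

The answer is 4.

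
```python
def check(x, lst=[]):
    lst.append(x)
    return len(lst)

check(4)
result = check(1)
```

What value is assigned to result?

Step 1: Mutable default list persists between calls.
Step 2: First call: lst = [4], len = 1. Second call: lst = [4, 1], len = 2.
Step 3: result = 2

The answer is 2.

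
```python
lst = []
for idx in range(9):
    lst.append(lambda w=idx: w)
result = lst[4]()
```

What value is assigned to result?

Step 1: Default argument w=idx captures idx's value at each iteration.
Step 2: lst[4] captured w = 4 when idx was 4.
Step 3: result = 4

The answer is 4.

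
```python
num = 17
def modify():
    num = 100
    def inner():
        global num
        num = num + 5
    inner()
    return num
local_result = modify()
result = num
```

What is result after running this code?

Step 1: Global num = 17. modify() creates local num = 100.
Step 2: inner() declares global num and adds 5: global num = 17 + 5 = 22.
Step 3: modify() returns its local num = 100 (unaffected by inner).
Step 4: result = global num = 22

The answer is 22.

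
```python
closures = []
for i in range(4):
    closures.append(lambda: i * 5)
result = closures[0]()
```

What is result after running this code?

Step 1: All lambdas reference the same variable i (late binding).
Step 2: After the loop, i = 3. Every lambda returns i * 5.
Step 3: closures[0]() = 3 * 5 = 15

The answer is 15.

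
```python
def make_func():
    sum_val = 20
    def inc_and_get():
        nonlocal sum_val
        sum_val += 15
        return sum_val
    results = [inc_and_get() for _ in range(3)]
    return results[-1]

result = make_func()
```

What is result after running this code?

Step 1: sum_val = 20.
Step 2: Three calls to inc_and_get(), each adding 15.
Step 3: Last value = 20 + 15 * 3 = 65

The answer is 65.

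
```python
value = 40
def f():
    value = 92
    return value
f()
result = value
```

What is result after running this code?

Step 1: Global value = 40.
Step 2: f() creates local value = 92 (shadow, not modification).
Step 3: After f() returns, global value is unchanged. result = 40

The answer is 40.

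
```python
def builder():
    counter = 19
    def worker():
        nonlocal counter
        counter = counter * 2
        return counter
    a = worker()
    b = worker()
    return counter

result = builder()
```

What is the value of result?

Step 1: counter starts at 19.
Step 2: First worker(): counter = 19 * 2 = 38.
Step 3: Second worker(): counter = 38 * 2 = 76.
Step 4: result = 76

The answer is 76.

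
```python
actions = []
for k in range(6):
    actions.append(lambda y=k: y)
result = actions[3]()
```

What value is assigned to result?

Step 1: Default argument y=k captures k's value at each iteration.
Step 2: actions[3] captured y = 3 when k was 3.
Step 3: result = 3

The answer is 3.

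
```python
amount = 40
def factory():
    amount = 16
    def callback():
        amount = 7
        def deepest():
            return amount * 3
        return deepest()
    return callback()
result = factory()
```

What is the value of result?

Step 1: deepest() looks up amount through LEGB: not local, finds amount = 7 in enclosing callback().
Step 2: Returns 7 * 3 = 21.
Step 3: result = 21

The answer is 21.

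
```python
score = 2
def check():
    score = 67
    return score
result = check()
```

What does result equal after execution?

Step 1: Global score = 2.
Step 2: check() creates local score = 67, shadowing the global.
Step 3: Returns local score = 67. result = 67

The answer is 67.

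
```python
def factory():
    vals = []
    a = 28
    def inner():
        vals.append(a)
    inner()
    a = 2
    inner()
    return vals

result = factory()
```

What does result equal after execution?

Step 1: a = 28. inner() appends current a to vals.
Step 2: First inner(): appends 28. Then a = 2.
Step 3: Second inner(): appends 2 (closure sees updated a). result = [28, 2]

The answer is [28, 2].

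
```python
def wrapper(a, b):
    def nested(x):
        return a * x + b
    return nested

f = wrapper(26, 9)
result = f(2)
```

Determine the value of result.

Step 1: wrapper(26, 9) captures a = 26, b = 9.
Step 2: f(2) computes 26 * 2 + 9 = 61.
Step 3: result = 61

The answer is 61.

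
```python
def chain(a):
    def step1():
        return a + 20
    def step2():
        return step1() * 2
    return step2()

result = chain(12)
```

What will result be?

Step 1: chain(12) captures a = 12.
Step 2: step2() calls step1() which returns 12 + 20 = 32.
Step 3: step2() returns 32 * 2 = 64

The answer is 64.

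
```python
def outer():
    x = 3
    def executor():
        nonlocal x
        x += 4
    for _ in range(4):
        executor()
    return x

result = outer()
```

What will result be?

Step 1: x = 3.
Step 2: executor() is called 4 times in a loop, each adding 4 via nonlocal.
Step 3: x = 3 + 4 * 4 = 19

The answer is 19.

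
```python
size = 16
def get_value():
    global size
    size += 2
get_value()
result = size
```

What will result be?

Step 1: size = 16 globally.
Step 2: get_value() modifies global size: size += 2 = 18.
Step 3: result = 18

The answer is 18.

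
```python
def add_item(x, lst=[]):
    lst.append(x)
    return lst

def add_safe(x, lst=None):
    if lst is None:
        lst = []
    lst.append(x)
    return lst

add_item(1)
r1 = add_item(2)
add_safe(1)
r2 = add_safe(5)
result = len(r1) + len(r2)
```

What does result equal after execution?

Step 1: add_item shares mutable default: after 2 calls, lst = [1, 2], len = 2.
Step 2: add_safe creates fresh list each time: r2 = [5], len = 1.
Step 3: result = 2 + 1 = 3

The answer is 3.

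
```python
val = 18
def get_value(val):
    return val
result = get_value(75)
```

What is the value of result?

Step 1: Global val = 18.
Step 2: get_value(75) takes parameter val = 75, which shadows the global.
Step 3: result = 75

The answer is 75.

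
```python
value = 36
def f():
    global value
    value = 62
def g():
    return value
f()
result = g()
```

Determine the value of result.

Step 1: value = 36.
Step 2: f() sets global value = 62.
Step 3: g() reads global value = 62. result = 62

The answer is 62.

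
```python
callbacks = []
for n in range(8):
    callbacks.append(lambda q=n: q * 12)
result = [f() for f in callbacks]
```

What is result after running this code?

Step 1: Default arg q=n captures n at each iteration.
Step 2: callbacks[k] has q defaulting to k, returns k * 12.
Step 3: result = [0, 12, 24, 36, 48, 60, 72, 84]

The answer is [0, 12, 24, 36, 48, 60, 72, 84].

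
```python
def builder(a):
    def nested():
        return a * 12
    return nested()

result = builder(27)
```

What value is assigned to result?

Step 1: builder(27) binds parameter a = 27.
Step 2: nested() accesses a = 27 from enclosing scope.
Step 3: result = 27 * 12 = 324

The answer is 324.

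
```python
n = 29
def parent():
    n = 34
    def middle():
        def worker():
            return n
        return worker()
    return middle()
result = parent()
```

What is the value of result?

Step 1: parent() defines n = 34. middle() and worker() have no local n.
Step 2: worker() checks local (none), enclosing middle() (none), enclosing parent() and finds n = 34.
Step 3: result = 34

The answer is 34.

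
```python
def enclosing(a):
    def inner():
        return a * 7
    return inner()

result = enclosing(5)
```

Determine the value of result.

Step 1: enclosing(5) binds parameter a = 5.
Step 2: inner() accesses a = 5 from enclosing scope.
Step 3: result = 5 * 7 = 35

The answer is 35.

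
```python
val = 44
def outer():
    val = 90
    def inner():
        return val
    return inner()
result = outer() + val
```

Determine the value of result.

Step 1: Global val = 44. outer() shadows with val = 90.
Step 2: inner() returns enclosing val = 90. outer() = 90.
Step 3: result = 90 + global val (44) = 134

The answer is 134.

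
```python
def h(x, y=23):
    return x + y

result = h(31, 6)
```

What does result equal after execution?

Step 1: h(31, 6) overrides default y with 6.
Step 2: Returns 31 + 6 = 37.
Step 3: result = 37

The answer is 37.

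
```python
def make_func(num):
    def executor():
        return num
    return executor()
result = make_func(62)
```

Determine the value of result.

Step 1: make_func(62) binds parameter num = 62.
Step 2: executor() looks up num in enclosing scope and finds the parameter num = 62.
Step 3: result = 62

The answer is 62.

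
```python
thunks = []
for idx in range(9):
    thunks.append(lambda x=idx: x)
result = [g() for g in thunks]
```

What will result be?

Step 1: Default arg x=idx captures idx at each iteration.
Step 2: Each lambda has its own default: 0, 1, ..., 8.
Step 3: result = [0, 1, 2, 3, 4, 5, 6, 7, 8]

The answer is [0, 1, 2, 3, 4, 5, 6, 7, 8].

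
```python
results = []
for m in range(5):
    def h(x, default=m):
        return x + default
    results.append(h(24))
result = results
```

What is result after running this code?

Step 1: Default argument default=m is evaluated at function definition time.
Step 2: Each iteration creates h with default = current m value.
Step 3: h(24) returns 24 + default. results = [24, 25, 26, 27, 28]

The answer is [24, 25, 26, 27, 28].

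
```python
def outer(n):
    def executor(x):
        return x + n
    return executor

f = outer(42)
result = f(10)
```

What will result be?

Step 1: outer(42) creates a closure that captures n = 42.
Step 2: f(10) calls the closure with x = 10, returning 10 + 42 = 52.
Step 3: result = 52

The answer is 52.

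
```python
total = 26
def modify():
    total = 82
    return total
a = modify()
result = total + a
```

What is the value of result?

Step 1: Global total = 26. modify() returns local total = 82.
Step 2: a = 82. Global total still = 26.
Step 3: result = 26 + 82 = 108

The answer is 108.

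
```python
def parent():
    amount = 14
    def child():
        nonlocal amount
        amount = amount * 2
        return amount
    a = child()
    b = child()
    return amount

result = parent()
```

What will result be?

Step 1: amount starts at 14.
Step 2: First child(): amount = 14 * 2 = 28.
Step 3: Second child(): amount = 28 * 2 = 56.
Step 4: result = 56

The answer is 56.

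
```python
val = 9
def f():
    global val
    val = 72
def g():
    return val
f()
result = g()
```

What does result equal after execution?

Step 1: val = 9.
Step 2: f() sets global val = 72.
Step 3: g() reads global val = 72. result = 72

The answer is 72.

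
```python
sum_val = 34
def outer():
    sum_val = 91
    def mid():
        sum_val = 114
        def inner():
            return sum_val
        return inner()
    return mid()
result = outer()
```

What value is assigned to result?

Step 1: Three levels of shadowing: global 34, outer 91, mid 114.
Step 2: inner() finds sum_val = 114 in enclosing mid() scope.
Step 3: result = 114

The answer is 114.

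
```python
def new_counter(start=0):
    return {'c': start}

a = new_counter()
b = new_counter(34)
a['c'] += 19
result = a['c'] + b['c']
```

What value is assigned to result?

Step 1: new_counter() returns a new dict each call (immutable default 0).
Step 2: a = {'c': 0}, b = {'c': 34}.
Step 3: a['c'] += 19 = 19. result = 19 + 34 = 53

The answer is 53.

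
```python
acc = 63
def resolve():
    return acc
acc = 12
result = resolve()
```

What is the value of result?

Step 1: acc is first set to 63, then reassigned to 12.
Step 2: resolve() is called after the reassignment, so it looks up the current global acc = 12.
Step 3: result = 12

The answer is 12.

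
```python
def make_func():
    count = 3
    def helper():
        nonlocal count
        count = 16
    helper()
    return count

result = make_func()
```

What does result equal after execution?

Step 1: make_func() sets count = 3.
Step 2: helper() uses nonlocal to reassign count = 16.
Step 3: result = 16

The answer is 16.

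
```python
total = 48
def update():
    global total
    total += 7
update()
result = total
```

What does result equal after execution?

Step 1: total = 48 globally.
Step 2: update() modifies global total: total += 7 = 55.
Step 3: result = 55

The answer is 55.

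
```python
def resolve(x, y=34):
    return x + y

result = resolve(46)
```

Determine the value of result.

Step 1: resolve(46) uses default y = 34.
Step 2: Returns 46 + 34 = 80.
Step 3: result = 80

The answer is 80.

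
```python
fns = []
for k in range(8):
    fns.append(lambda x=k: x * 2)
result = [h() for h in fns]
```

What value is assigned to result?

Step 1: Default arg x=k captures k at each iteration.
Step 2: fns[k] has x defaulting to k, returns k * 2.
Step 3: result = [0, 2, 4, 6, 8, 10, 12, 14]

The answer is [0, 2, 4, 6, 8, 10, 12, 14].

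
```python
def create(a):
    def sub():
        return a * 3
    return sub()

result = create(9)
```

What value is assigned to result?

Step 1: create(9) binds parameter a = 9.
Step 2: sub() accesses a = 9 from enclosing scope.
Step 3: result = 9 * 3 = 27

The answer is 27.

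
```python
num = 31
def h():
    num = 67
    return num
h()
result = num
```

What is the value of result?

Step 1: Global num = 31.
Step 2: h() creates local num = 67 (shadow, not modification).
Step 3: After h() returns, global num is unchanged. result = 31

The answer is 31.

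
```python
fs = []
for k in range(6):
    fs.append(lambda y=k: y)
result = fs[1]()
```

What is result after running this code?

Step 1: Default argument y=k captures k's value at each iteration.
Step 2: fs[1] captured y = 1 when k was 1.
Step 3: result = 1

The answer is 1.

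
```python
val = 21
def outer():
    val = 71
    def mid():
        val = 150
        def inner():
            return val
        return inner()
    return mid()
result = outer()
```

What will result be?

Step 1: Three levels of shadowing: global 21, outer 71, mid 150.
Step 2: inner() finds val = 150 in enclosing mid() scope.
Step 3: result = 150

The answer is 150.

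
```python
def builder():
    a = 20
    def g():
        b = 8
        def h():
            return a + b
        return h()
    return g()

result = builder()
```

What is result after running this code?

Step 1: builder() defines a = 20. g() defines b = 8.
Step 2: h() accesses both from enclosing scopes: a = 20, b = 8.
Step 3: result = 20 + 8 = 28

The answer is 28.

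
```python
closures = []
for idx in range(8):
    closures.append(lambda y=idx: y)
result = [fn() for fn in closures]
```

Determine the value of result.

Step 1: Default arg y=idx captures idx at each iteration.
Step 2: Each lambda has its own default: 0, 1, ..., 7.
Step 3: result = [0, 1, 2, 3, 4, 5, 6, 7]

The answer is [0, 1, 2, 3, 4, 5, 6, 7].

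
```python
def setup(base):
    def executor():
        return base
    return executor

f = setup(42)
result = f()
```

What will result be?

Step 1: setup(42) creates closure capturing base = 42.
Step 2: f() returns the captured base = 42.
Step 3: result = 42

The answer is 42.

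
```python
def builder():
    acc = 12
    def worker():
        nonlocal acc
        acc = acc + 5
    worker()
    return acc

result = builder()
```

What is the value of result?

Step 1: builder() sets acc = 12.
Step 2: worker() uses nonlocal to modify acc in builder's scope: acc = 12 + 5 = 17.
Step 3: builder() returns the modified acc = 17

The answer is 17.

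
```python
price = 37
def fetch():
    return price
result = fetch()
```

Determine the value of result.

Step 1: price = 37 is defined in the global scope.
Step 2: fetch() looks up price. No local price exists, so Python checks the global scope via LEGB rule and finds price = 37.
Step 3: result = 37

The answer is 37.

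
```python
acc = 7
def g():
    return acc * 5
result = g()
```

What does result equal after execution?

Step 1: acc = 7 is defined globally.
Step 2: g() looks up acc from global scope = 7, then computes 7 * 5 = 35.
Step 3: result = 35

The answer is 35.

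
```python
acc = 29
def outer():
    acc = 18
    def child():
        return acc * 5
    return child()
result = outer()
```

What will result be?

Step 1: outer() shadows global acc with acc = 18.
Step 2: child() finds acc = 18 in enclosing scope, computes 18 * 5 = 90.
Step 3: result = 90

The answer is 90.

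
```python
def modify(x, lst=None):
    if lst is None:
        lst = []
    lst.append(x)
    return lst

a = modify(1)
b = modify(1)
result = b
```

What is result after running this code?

Step 1: None default with guard creates a NEW list each call.
Step 2: a = [1] (fresh list). b = [1] (another fresh list).
Step 3: result = [1] (this is the fix for mutable default)

The answer is [1].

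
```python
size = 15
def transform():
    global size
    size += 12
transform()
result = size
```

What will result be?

Step 1: size = 15 globally.
Step 2: transform() modifies global size: size += 12 = 27.
Step 3: result = 27

The answer is 27.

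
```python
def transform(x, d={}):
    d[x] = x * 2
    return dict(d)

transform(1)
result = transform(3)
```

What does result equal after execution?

Step 1: Mutable default dict is shared across calls.
Step 2: First call adds 1: 2. Second call adds 3: 6.
Step 3: result = {1: 2, 3: 6}

The answer is {1: 2, 3: 6}.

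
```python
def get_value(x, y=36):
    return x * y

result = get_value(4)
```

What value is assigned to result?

Step 1: get_value(4) uses default y = 36.
Step 2: Returns 4 * 36 = 144.
Step 3: result = 144

The answer is 144.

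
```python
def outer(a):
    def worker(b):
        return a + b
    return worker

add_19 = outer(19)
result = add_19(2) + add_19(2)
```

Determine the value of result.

Step 1: add_19 captures a = 19.
Step 2: add_19(2) = 19 + 2 = 21, called twice.
Step 3: result = 21 + 21 = 42

The answer is 42.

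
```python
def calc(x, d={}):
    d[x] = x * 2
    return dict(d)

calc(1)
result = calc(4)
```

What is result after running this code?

Step 1: Mutable default dict is shared across calls.
Step 2: First call adds 1: 2. Second call adds 4: 8.
Step 3: result = {1: 2, 4: 8}

The answer is {1: 2, 4: 8}.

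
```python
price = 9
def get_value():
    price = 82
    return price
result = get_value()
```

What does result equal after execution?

Step 1: Global price = 9.
Step 2: get_value() creates local price = 82, shadowing the global.
Step 3: Returns local price = 82. result = 82

The answer is 82.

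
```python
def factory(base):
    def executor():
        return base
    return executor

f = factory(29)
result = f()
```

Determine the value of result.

Step 1: factory(29) creates closure capturing base = 29.
Step 2: f() returns the captured base = 29.
Step 3: result = 29

The answer is 29.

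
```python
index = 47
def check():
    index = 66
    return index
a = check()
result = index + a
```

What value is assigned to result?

Step 1: Global index = 47. check() returns local index = 66.
Step 2: a = 66. Global index still = 47.
Step 3: result = 47 + 66 = 113

The answer is 113.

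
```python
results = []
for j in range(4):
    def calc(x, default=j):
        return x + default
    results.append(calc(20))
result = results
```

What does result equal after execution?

Step 1: Default argument default=j is evaluated at function definition time.
Step 2: Each iteration creates calc with default = current j value.
Step 3: calc(20) returns 20 + default. results = [20, 21, 22, 23]

The answer is [20, 21, 22, 23].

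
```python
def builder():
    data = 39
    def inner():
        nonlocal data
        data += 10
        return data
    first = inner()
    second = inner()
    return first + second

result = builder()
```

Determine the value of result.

Step 1: data starts at 39.
Step 2: First call: data = 39 + 10 = 49, returns 49.
Step 3: Second call: data = 49 + 10 = 59, returns 59.
Step 4: result = 49 + 59 = 108

The answer is 108.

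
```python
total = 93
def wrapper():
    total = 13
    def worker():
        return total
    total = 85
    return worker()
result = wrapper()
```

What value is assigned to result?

Step 1: wrapper() sets total = 13, then later total = 85.
Step 2: worker() is called after total is reassigned to 85. Closures capture variables by reference, not by value.
Step 3: result = 85

The answer is 85.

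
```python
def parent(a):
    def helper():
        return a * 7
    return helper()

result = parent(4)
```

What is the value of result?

Step 1: parent(4) binds parameter a = 4.
Step 2: helper() accesses a = 4 from enclosing scope.
Step 3: result = 4 * 7 = 28

The answer is 28.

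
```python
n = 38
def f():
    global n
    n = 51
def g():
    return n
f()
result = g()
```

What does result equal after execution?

Step 1: n = 38.
Step 2: f() sets global n = 51.
Step 3: g() reads global n = 51. result = 51

The answer is 51.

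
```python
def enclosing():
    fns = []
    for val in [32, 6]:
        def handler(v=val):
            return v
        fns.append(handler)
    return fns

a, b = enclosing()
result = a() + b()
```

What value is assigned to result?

Step 1: Default argument v=val captures val at each iteration.
Step 2: a() returns 32 (captured at first iteration), b() returns 6 (captured at second).
Step 3: result = 32 + 6 = 38

The answer is 38.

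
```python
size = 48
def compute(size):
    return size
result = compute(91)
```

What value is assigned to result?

Step 1: Global size = 48.
Step 2: compute(91) takes parameter size = 91, which shadows the global.
Step 3: result = 91

The answer is 91.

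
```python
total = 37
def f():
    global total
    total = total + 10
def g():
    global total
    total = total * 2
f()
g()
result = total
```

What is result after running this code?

Step 1: total = 37.
Step 2: f() adds 10: total = 37 + 10 = 47.
Step 3: g() doubles: total = 47 * 2 = 94.
Step 4: result = 94

The answer is 94.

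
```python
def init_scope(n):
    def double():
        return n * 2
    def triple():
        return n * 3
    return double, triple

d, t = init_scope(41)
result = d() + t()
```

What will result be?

Step 1: Both closures capture the same n = 41.
Step 2: d() = 41 * 2 = 82, t() = 41 * 3 = 123.
Step 3: result = 82 + 123 = 205

The answer is 205.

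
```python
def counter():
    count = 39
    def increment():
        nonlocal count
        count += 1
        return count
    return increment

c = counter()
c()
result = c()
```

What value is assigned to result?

Step 1: counter() creates closure with count = 39.
Step 2: Each c() call increments count via nonlocal. After 2 calls: 39 + 2 = 41.
Step 3: result = 41

The answer is 41.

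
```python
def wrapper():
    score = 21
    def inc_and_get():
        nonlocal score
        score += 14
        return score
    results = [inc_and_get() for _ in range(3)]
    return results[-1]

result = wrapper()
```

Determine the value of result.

Step 1: score = 21.
Step 2: Three calls to inc_and_get(), each adding 14.
Step 3: Last value = 21 + 14 * 3 = 63

The answer is 63.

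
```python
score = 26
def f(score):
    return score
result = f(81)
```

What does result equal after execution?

Step 1: Global score = 26.
Step 2: f(81) takes parameter score = 81, which shadows the global.
Step 3: result = 81

The answer is 81.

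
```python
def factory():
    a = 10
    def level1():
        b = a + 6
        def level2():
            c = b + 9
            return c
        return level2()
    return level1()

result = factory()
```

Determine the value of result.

Step 1: a = 10. b = a + 6 = 16.
Step 2: c = b + 9 = 16 + 9 = 25.
Step 3: result = 25

The answer is 25.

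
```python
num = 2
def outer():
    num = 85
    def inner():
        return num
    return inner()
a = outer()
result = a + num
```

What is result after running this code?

Step 1: outer() has local num = 85. inner() reads from enclosing.
Step 2: outer() returns 85. Global num = 2 unchanged.
Step 3: result = 85 + 2 = 87

The answer is 87.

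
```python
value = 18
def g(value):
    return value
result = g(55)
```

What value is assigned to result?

Step 1: Global value = 18.
Step 2: g(55) takes parameter value = 55, which shadows the global.
Step 3: result = 55

The answer is 55.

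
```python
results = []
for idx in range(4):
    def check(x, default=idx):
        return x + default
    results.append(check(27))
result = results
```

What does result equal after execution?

Step 1: Default argument default=idx is evaluated at function definition time.
Step 2: Each iteration creates check with default = current idx value.
Step 3: check(27) returns 27 + default. results = [27, 28, 29, 30]

The answer is [27, 28, 29, 30].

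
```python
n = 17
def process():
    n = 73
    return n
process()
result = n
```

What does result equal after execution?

Step 1: n = 17 globally.
Step 2: process() creates a LOCAL n = 73 (no global keyword!).
Step 3: The global n is unchanged. result = 17

The answer is 17.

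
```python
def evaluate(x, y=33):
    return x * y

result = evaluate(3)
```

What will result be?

Step 1: evaluate(3) uses default y = 33.
Step 2: Returns 3 * 33 = 99.
Step 3: result = 99

The answer is 99.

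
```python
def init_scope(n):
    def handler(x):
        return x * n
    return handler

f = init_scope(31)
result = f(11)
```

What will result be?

Step 1: init_scope(31) creates a closure capturing n = 31.
Step 2: f(11) computes 11 * 31 = 341.
Step 3: result = 341

The answer is 341.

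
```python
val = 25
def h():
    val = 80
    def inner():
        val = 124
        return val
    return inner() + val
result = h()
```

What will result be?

Step 1: h() has local val = 80. inner() has local val = 124.
Step 2: inner() returns its local val = 124.
Step 3: h() returns 124 + its own val (80) = 204

The answer is 204.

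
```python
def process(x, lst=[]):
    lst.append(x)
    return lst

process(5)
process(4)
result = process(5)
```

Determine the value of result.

Step 1: Mutable default argument gotcha! The list [] is created once.
Step 2: Each call appends to the SAME list: [5], [5, 4], [5, 4, 5].
Step 3: result = [5, 4, 5]

The answer is [5, 4, 5].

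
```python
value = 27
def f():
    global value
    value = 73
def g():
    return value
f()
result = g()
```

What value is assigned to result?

Step 1: value = 27.
Step 2: f() sets global value = 73.
Step 3: g() reads global value = 73. result = 73

The answer is 73.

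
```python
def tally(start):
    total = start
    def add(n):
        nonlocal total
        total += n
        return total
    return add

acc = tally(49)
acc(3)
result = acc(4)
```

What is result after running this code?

Step 1: tally(49) creates closure with total = 49.
Step 2: First acc(3): total = 49 + 3 = 52.
Step 3: Second acc(4): total = 52 + 4 = 56. result = 56

The answer is 56.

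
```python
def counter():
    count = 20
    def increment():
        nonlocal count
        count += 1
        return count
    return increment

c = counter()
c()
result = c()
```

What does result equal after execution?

Step 1: counter() creates closure with count = 20.
Step 2: Each c() call increments count via nonlocal. After 2 calls: 20 + 2 = 22.
Step 3: result = 22

The answer is 22.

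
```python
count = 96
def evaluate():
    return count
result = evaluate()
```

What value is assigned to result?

Step 1: count = 96 is defined in the global scope.
Step 2: evaluate() looks up count. No local count exists, so Python checks the global scope via LEGB rule and finds count = 96.
Step 3: result = 96

The answer is 96.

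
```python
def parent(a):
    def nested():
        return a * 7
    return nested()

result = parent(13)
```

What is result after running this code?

Step 1: parent(13) binds parameter a = 13.
Step 2: nested() accesses a = 13 from enclosing scope.
Step 3: result = 13 * 7 = 91

The answer is 91.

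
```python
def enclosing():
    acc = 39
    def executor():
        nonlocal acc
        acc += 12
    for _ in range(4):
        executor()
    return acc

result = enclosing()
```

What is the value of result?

Step 1: acc = 39.
Step 2: executor() is called 4 times in a loop, each adding 12 via nonlocal.
Step 3: acc = 39 + 12 * 4 = 87

The answer is 87.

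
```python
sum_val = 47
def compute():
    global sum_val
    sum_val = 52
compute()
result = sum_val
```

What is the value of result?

Step 1: sum_val = 47 globally.
Step 2: compute() declares global sum_val and sets it to 52.
Step 3: After compute(), global sum_val = 52. result = 52

The answer is 52.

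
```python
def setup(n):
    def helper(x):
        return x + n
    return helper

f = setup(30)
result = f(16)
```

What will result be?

Step 1: setup(30) creates a closure that captures n = 30.
Step 2: f(16) calls the closure with x = 16, returning 16 + 30 = 46.
Step 3: result = 46

The answer is 46.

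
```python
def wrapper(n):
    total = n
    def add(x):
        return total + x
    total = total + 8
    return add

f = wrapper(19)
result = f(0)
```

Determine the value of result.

Step 1: wrapper(19) sets total = 19, then total = 19 + 8 = 27.
Step 2: Closures capture by reference, so add sees total = 27.
Step 3: f(0) returns 27 + 0 = 27

The answer is 27.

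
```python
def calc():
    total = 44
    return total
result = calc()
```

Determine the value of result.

Step 1: calc() defines total = 44 in its local scope.
Step 2: return total finds the local variable total = 44.
Step 3: result = 44

The answer is 44.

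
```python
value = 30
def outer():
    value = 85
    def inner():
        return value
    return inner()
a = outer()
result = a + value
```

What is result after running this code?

Step 1: outer() has local value = 85. inner() reads from enclosing.
Step 2: outer() returns 85. Global value = 30 unchanged.
Step 3: result = 85 + 30 = 115

The answer is 115.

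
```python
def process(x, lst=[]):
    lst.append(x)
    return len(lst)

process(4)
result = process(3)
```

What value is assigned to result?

Step 1: Mutable default list persists between calls.
Step 2: First call: lst = [4], len = 1. Second call: lst = [4, 3], len = 2.
Step 3: result = 2

The answer is 2.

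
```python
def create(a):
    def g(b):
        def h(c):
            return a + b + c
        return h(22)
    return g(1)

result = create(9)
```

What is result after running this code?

Step 1: a = 9, b = 1, c = 22 across three nested scopes.
Step 2: h() accesses all three via LEGB rule.
Step 3: result = 9 + 1 + 22 = 32

The answer is 32.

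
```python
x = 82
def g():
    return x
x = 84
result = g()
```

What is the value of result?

Step 1: x is first set to 82, then reassigned to 84.
Step 2: g() is called after the reassignment, so it looks up the current global x = 84.
Step 3: result = 84

The answer is 84.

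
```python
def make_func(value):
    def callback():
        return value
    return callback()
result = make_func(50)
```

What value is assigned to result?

Step 1: make_func(50) binds parameter value = 50.
Step 2: callback() looks up value in enclosing scope and finds the parameter value = 50.
Step 3: result = 50

The answer is 50.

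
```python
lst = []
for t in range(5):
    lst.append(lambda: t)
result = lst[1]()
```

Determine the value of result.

Step 1: The loop creates 5 lambdas, all referencing the same variable t.
Step 2: After the loop, t = 4 (final value).
Step 3: lst[1]() looks up t at call time and finds 4. This is the late binding gotcha. result = 4

The answer is 4.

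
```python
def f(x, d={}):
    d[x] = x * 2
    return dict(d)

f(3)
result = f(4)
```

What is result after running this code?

Step 1: Mutable default dict is shared across calls.
Step 2: First call adds 3: 6. Second call adds 4: 8.
Step 3: result = {3: 6, 4: 8}

The answer is {3: 6, 4: 8}.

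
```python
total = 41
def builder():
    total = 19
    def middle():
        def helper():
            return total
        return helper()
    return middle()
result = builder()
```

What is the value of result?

Step 1: builder() defines total = 19. middle() and helper() have no local total.
Step 2: helper() checks local (none), enclosing middle() (none), enclosing builder() and finds total = 19.
Step 3: result = 19

The answer is 19.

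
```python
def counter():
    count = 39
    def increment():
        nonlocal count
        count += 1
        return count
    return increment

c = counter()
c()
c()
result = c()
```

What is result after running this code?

Step 1: counter() creates closure with count = 39.
Step 2: Each c() call increments count via nonlocal. After 3 calls: 39 + 3 = 42.
Step 3: result = 42

The answer is 42.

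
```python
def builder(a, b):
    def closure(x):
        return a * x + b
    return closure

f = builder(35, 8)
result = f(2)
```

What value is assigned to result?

Step 1: builder(35, 8) captures a = 35, b = 8.
Step 2: f(2) computes 35 * 2 + 8 = 78.
Step 3: result = 78

The answer is 78.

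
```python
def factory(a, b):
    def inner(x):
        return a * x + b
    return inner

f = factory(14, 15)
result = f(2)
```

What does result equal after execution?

Step 1: factory(14, 15) captures a = 14, b = 15.
Step 2: f(2) computes 14 * 2 + 15 = 43.
Step 3: result = 43

The answer is 43.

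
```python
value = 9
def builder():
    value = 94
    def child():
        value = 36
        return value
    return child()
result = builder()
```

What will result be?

Step 1: Three scopes define value: global (9), builder (94), child (36).
Step 2: child() has its own local value = 36, which shadows both enclosing and global.
Step 3: result = 36 (local wins in LEGB)

The answer is 36.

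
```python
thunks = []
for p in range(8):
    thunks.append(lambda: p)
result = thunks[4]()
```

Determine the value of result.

Step 1: The loop creates 8 lambdas, all referencing the same variable p.
Step 2: After the loop, p = 7 (final value).
Step 3: thunks[4]() looks up p at call time and finds 7. This is the late binding gotcha. result = 7

The answer is 7.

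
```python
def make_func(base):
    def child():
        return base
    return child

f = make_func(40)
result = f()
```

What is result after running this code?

Step 1: make_func(40) creates closure capturing base = 40.
Step 2: f() returns the captured base = 40.
Step 3: result = 40

The answer is 40.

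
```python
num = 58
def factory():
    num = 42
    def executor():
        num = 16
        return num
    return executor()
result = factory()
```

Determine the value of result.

Step 1: Three scopes define num: global (58), factory (42), executor (16).
Step 2: executor() has its own local num = 16, which shadows both enclosing and global.
Step 3: result = 16 (local wins in LEGB)

The answer is 16.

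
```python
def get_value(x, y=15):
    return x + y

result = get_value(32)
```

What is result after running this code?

Step 1: get_value(32) uses default y = 15.
Step 2: Returns 32 + 15 = 47.
Step 3: result = 47

The answer is 47.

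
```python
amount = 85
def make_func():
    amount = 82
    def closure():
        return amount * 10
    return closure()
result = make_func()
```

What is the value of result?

Step 1: make_func() shadows global amount with amount = 82.
Step 2: closure() finds amount = 82 in enclosing scope, computes 82 * 10 = 820.
Step 3: result = 820

The answer is 820.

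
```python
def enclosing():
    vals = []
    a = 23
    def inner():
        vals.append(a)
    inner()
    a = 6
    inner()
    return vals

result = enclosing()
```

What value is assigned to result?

Step 1: a = 23. inner() appends current a to vals.
Step 2: First inner(): appends 23. Then a = 6.
Step 3: Second inner(): appends 6 (closure sees updated a). result = [23, 6]

The answer is [23, 6].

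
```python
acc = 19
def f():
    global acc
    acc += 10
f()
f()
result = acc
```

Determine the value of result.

Step 1: acc = 19.
Step 2: First f(): acc = 19 + 10 = 29.
Step 3: Second f(): acc = 29 + 10 = 39. result = 39

The answer is 39.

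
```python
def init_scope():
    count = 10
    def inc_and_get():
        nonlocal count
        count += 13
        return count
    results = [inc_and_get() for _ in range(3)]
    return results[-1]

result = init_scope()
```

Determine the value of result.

Step 1: count = 10.
Step 2: Three calls to inc_and_get(), each adding 13.
Step 3: Last value = 10 + 13 * 3 = 49

The answer is 49.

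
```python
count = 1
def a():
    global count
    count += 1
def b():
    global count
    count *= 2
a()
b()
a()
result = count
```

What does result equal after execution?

Step 1: count = 1.
Step 2: a(): count = 1 + 1 = 2.
Step 3: b(): count = 2 * 2 = 4.
Step 4: a(): count = 4 + 1 = 5

The answer is 5.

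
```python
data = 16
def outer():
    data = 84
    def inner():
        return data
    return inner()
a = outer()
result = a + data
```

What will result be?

Step 1: outer() has local data = 84. inner() reads from enclosing.
Step 2: outer() returns 84. Global data = 16 unchanged.
Step 3: result = 84 + 16 = 100

The answer is 100.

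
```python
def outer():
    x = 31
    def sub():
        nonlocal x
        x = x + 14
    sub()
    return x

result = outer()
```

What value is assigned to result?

Step 1: outer() sets x = 31.
Step 2: sub() uses nonlocal to modify x in outer's scope: x = 31 + 14 = 45.
Step 3: outer() returns the modified x = 45

The answer is 45.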